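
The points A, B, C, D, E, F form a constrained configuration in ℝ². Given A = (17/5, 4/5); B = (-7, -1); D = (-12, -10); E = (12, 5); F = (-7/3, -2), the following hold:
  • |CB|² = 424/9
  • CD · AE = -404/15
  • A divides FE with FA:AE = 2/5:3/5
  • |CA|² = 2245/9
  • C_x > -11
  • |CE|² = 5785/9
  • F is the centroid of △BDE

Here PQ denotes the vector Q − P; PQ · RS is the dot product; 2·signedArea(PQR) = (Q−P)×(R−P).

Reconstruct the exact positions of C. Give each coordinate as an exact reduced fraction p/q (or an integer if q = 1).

C = (-31/3, -7)

1. C_x = -31/3  [line -43/5·x + -21/5·y + -1774/15 = 0 ∩ |CB|² = 424/9]
2. C_y = -7  [line -43/5·x + -21/5·y + -1774/15 = 0 ∩ |CB|² = 424/9]
   → C = (-31/3, -7)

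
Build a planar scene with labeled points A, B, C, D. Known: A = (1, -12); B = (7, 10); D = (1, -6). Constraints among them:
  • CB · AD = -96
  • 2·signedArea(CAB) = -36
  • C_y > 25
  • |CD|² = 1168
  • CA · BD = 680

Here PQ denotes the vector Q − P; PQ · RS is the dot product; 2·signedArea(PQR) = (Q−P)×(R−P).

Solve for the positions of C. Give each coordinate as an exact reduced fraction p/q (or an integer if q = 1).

C = (13, 26)

1. C_x = 13  [CB · AD = -96 ∩ CA · BD = 680]
2. C_y = 26  [CB · AD = -96 ∩ CA · BD = 680]
   → C = (13, 26)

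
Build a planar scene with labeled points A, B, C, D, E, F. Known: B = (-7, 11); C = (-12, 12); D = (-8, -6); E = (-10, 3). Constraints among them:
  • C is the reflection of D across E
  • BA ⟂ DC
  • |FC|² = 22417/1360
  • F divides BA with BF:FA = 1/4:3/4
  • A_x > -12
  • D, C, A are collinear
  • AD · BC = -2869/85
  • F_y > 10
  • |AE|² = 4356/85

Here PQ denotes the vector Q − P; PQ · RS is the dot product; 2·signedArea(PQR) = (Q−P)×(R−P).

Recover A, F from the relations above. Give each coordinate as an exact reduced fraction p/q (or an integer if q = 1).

A = (-982/85, 849/85)
F = (-2767/340, 1827/170)

1. A_x = -982/85  [D, C, A are collinear ∩ BA ⟂ DC]
2. A_y = 849/85  [D, C, A are collinear ∩ BA ⟂ DC]
   → A = (-982/85, 849/85)
3. F_x = -2767/340  [F divides BA with BF:FA = 1/4:3/4]
4. F_y = 1827/170  [F divides BA with BF:FA = 1/4:3/4]
   → F = (-2767/340, 1827/170)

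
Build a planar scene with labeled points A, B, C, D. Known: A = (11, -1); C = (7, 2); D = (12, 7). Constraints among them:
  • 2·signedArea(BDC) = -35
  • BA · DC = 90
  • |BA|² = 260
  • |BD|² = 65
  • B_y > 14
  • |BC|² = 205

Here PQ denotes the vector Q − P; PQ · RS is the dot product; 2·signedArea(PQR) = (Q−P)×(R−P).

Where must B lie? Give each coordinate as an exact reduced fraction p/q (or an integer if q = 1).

1. B_x = 13  [2·signedArea(BDC) = -35 ∩ BA · DC = 90]
2. B_y = 15  [2·signedArea(BDC) = -35 ∩ BA · DC = 90]
   → B = (13, 15)

B = (13, 15)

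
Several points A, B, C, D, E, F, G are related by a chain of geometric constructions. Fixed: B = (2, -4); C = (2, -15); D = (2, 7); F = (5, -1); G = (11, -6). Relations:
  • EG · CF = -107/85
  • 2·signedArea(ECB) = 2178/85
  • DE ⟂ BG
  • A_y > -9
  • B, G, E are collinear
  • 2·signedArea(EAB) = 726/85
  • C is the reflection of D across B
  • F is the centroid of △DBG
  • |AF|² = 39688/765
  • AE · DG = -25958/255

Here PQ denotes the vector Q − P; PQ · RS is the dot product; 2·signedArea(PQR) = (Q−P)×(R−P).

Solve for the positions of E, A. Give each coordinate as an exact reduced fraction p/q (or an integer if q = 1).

A = (359/85, -2081/255)
E = (-28/85, -296/85)

1. E_x = -28/85  [B, G, E are collinear ∩ DE ⟂ BG]
2. E_y = -296/85  [B, G, E are collinear ∩ DE ⟂ BG]
   → E = (-28/85, -296/85)
3. A_x = 359/85  [AE · DG = -25958/255 ∩ 2·signedArea(EAB) = 726/85]
4. A_y = -2081/255  [AE · DG = -25958/255 ∩ 2·signedArea(EAB) = 726/85]
   → A = (359/85, -2081/255)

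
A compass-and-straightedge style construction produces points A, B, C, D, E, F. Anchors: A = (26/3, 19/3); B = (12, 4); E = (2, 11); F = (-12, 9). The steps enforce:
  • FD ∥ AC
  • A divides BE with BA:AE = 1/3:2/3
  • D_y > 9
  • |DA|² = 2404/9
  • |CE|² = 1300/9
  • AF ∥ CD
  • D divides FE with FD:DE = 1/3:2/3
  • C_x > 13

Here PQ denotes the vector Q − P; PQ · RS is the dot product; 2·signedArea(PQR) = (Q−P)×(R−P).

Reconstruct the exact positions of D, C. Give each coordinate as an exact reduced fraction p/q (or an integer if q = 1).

1. D_x = -22/3  [D divides FE with FD:DE = 1/3:2/3]
2. D_y = 29/3  [D divides FE with FD:DE = 1/3:2/3]
   → D = (-22/3, 29/3)
3. C_x = 40/3  [AF ∥ CD ∩ FD ∥ AC]
4. C_y = 7  [AF ∥ CD ∩ FD ∥ AC]
   → C = (40/3, 7)

C = (40/3, 7)
D = (-22/3, 29/3)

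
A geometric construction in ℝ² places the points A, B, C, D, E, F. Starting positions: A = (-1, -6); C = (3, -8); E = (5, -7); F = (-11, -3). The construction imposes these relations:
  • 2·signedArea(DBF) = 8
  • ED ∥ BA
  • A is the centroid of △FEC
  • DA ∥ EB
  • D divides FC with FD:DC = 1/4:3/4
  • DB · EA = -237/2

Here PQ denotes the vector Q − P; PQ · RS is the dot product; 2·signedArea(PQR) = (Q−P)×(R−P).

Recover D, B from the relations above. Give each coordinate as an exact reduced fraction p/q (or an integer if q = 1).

1. D_x = -15/2  [D divides FC with FD:DC = 1/4:3/4]
2. D_y = -17/4  [D divides FC with FD:DC = 1/4:3/4]
   → D = (-15/2, -17/4)
3. B_x = 23/2  [ED ∥ BA ∩ DA ∥ EB]
4. B_y = -35/4  [ED ∥ BA ∩ DA ∥ EB]
   → B = (23/2, -35/4)

B = (23/2, -35/4)
D = (-15/2, -17/4)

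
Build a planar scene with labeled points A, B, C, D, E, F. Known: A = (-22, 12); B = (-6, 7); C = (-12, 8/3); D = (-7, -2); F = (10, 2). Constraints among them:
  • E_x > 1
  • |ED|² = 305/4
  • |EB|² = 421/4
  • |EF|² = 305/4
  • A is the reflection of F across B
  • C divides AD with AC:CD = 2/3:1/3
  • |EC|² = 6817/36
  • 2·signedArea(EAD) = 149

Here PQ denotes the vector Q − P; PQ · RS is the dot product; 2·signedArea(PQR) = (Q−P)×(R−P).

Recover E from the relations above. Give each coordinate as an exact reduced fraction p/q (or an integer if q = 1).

1. E_x = 3/2  [line 14·x + 15·y + -21 = 0 ∩ |EC|² = 6817/36]
2. E_y = 0  [line 14·x + 15·y + -21 = 0 ∩ |EC|² = 6817/36]
   → E = (3/2, 0)

E = (3/2, 0)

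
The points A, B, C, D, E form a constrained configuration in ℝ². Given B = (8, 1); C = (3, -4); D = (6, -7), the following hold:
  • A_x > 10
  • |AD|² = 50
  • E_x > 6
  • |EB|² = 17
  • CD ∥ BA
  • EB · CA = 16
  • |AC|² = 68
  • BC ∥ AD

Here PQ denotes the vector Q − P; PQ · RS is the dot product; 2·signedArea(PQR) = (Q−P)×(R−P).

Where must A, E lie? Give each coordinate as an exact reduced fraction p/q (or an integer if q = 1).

1. A_x = 11  [BC ∥ AD ∩ CD ∥ BA]
2. A_y = -2  [BC ∥ AD ∩ CD ∥ BA]
   → A = (11, -2)
3. E_x = 7  [line -8·x + -2·y + 50 = 0 ∩ |EB|² = 17]
4. E_y = -3  [line -8·x + -2·y + 50 = 0 ∩ |EB|² = 17]
   → E = (7, -3)

A = (11, -2)
E = (7, -3)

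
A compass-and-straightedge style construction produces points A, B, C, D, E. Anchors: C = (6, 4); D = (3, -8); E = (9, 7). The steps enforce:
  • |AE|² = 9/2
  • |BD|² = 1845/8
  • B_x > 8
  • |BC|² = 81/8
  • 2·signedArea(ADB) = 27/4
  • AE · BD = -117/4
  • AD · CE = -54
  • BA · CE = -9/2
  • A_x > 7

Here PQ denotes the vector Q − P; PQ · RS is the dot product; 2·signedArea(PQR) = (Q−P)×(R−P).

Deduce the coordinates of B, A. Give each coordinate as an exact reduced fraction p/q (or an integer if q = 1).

A = (15/2, 11/2)
B = (33/4, 25/4)

1. A_x = 15/2  [line -3·x + -3·y + 39 = 0 ∩ |AE|² = 9/2]
2. A_y = 11/2  [line -3·x + -3·y + 39 = 0 ∩ |AE|² = 9/2]
   → A = (15/2, 11/2)
3. B_x = 33/4  [BA · CE = -9/2 ∩ 2·signedArea(ADB) = 27/4]
4. B_y = 25/4  [BA · CE = -9/2 ∩ 2·signedArea(ADB) = 27/4]
   → B = (33/4, 25/4)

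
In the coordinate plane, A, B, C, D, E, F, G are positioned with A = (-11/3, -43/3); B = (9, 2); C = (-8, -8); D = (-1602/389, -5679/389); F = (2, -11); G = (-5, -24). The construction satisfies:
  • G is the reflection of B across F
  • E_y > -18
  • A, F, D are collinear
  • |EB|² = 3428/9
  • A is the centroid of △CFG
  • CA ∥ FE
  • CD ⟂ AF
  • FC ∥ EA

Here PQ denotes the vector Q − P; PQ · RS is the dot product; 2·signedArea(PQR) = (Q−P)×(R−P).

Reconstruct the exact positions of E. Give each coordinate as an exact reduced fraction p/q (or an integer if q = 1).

E = (19/3, -52/3)

1. E_x = 19/3  [FC ∥ EA ∩ CA ∥ FE]
2. E_y = -52/3  [FC ∥ EA ∩ CA ∥ FE]
   → E = (19/3, -52/3)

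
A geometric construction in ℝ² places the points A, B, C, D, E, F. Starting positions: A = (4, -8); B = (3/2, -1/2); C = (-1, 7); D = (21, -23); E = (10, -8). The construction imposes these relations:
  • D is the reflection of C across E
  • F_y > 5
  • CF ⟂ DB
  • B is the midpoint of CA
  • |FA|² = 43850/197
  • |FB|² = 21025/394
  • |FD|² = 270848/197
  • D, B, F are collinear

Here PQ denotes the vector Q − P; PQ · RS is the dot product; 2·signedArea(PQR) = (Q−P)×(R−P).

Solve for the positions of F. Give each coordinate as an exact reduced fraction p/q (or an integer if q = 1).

1. F_x = -647/197  [D, B, F are collinear ∩ CF ⟂ DB]
2. F_y = 989/197  [D, B, F are collinear ∩ CF ⟂ DB]
   → F = (-647/197, 989/197)

F = (-647/197, 989/197)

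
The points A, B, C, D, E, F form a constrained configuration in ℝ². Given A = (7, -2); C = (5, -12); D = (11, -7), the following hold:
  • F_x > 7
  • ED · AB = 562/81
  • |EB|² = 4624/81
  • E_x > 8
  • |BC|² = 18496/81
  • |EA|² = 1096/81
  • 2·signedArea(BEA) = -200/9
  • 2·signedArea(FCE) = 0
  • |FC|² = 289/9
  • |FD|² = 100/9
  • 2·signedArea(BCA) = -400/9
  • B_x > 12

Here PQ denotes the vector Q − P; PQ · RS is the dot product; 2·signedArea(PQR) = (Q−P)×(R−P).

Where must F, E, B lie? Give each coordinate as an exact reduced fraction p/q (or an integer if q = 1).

1. B_x = 109/9  [line -10·x + 2·y + 1066/9 = 0 ∩ |BC|² = 18496/81]
2. B_y = 4/3  [line -10·x + 2·y + 1066/9 = 0 ∩ |BC|² = 18496/81]
   → B = (109/9, 4/3)
3. E_x = 77/9  [ED · AB = 562/81 ∩ 2·signedArea(BEA) = -200/9]
4. E_y = -16/3  [ED · AB = 562/81 ∩ 2·signedArea(BEA) = -200/9]
   → E = (77/9, -16/3)
5. F_x = 23/3  [line -20/3·x + 32/9·y + 76 = 0 ∩ |FC|² = 289/9]
6. F_y = -7  [line -20/3·x + 32/9·y + 76 = 0 ∩ |FC|² = 289/9]
   → F = (23/3, -7)

B = (109/9, 4/3)
E = (77/9, -16/3)
F = (23/3, -7)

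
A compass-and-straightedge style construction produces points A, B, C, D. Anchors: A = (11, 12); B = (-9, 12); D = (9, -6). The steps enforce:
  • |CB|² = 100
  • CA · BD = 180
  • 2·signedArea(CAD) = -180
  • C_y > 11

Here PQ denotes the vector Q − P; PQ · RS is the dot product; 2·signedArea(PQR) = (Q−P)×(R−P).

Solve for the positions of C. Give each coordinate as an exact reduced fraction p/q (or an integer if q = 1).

C = (1, 12)

1. C_x = 1  [2·signedArea(CAD) = -180 ∩ CA · BD = 180]
2. C_y = 12  [2·signedArea(CAD) = -180 ∩ CA · BD = 180]
   → C = (1, 12)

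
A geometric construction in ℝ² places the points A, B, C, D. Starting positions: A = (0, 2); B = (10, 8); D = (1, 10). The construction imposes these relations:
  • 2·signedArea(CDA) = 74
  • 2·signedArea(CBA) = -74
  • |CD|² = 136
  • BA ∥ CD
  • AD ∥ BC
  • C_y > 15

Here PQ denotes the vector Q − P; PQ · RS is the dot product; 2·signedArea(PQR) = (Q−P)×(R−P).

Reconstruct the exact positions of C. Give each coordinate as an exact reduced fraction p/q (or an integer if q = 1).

1. C_x = 11  [BA ∥ CD ∩ AD ∥ BC]
2. C_y = 16  [BA ∥ CD ∩ AD ∥ BC]
   → C = (11, 16)

C = (11, 16)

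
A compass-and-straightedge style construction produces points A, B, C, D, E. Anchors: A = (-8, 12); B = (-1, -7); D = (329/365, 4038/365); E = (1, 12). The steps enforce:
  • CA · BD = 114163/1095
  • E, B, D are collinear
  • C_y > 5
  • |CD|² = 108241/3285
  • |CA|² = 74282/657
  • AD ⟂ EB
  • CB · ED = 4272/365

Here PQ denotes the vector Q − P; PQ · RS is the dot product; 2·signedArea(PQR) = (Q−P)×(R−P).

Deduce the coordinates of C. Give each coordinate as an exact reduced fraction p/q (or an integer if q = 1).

C = (329/1095, 5863/1095)

1. C_x = 329/1095  [line 36/365·x + 342/365·y + -1842/365 = 0 ∩ |CD|² = 108241/3285]
2. C_y = 5863/1095  [line 36/365·x + 342/365·y + -1842/365 = 0 ∩ |CD|² = 108241/3285]
   → C = (329/1095, 5863/1095)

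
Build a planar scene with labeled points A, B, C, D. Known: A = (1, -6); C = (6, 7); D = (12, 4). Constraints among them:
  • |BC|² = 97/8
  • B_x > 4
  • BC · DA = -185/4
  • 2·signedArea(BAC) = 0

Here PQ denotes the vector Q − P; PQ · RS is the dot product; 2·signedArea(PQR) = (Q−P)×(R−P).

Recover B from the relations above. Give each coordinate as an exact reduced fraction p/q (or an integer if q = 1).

1. B_x = 19/4  [2·signedArea(BAC) = 0 ∩ BC · DA = -185/4]
2. B_y = 15/4  [2·signedArea(BAC) = 0 ∩ BC · DA = -185/4]
   → B = (19/4, 15/4)

B = (19/4, 15/4)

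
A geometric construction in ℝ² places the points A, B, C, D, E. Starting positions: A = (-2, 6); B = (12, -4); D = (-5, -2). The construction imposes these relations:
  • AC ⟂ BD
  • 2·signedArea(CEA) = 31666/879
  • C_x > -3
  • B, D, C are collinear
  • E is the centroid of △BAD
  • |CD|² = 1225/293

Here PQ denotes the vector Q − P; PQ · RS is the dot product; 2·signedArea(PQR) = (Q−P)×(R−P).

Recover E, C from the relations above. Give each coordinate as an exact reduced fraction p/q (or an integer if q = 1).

C = (-870/293, -656/293)
E = (5/3, 0)

1. E_x = 5/3  [E is the centroid of △BAD]
2. E_y = 0  [E is the centroid of △BAD]
   → E = (5/3, 0)
3. C_x = -870/293  [B, D, C are collinear ∩ AC ⟂ BD]
4. C_y = -656/293  [B, D, C are collinear ∩ AC ⟂ BD]
   → C = (-870/293, -656/293)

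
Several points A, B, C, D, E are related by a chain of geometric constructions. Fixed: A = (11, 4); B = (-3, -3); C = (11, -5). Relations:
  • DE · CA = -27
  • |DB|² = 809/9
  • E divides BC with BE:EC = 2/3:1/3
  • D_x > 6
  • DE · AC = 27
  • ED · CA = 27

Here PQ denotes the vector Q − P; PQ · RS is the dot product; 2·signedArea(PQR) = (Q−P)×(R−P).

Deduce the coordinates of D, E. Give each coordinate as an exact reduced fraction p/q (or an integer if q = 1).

1. E_x = 19/3  [E divides BC with BE:EC = 2/3:1/3]
2. E_y = -13/3  [E divides BC with BE:EC = 2/3:1/3]
   → E = (19/3, -13/3)
3. D_y = -4/3  [DE · AC = 27]
4. D_x = 19/3  [|DB|² = 809/9]
   → D = (19/3, -4/3)

D = (19/3, -4/3)
E = (19/3, -13/3)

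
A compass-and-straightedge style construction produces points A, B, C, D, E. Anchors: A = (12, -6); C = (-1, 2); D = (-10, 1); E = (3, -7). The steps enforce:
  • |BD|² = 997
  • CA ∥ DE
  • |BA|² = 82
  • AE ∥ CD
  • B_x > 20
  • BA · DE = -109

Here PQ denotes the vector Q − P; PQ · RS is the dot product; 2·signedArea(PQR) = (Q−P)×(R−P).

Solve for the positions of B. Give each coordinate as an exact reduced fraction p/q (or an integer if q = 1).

1. B_x = 21  [line -13·x + 8·y + 313 = 0 ∩ |BD|² = 997]
2. B_y = -5  [line -13·x + 8·y + 313 = 0 ∩ |BD|² = 997]
   → B = (21, -5)

B = (21, -5)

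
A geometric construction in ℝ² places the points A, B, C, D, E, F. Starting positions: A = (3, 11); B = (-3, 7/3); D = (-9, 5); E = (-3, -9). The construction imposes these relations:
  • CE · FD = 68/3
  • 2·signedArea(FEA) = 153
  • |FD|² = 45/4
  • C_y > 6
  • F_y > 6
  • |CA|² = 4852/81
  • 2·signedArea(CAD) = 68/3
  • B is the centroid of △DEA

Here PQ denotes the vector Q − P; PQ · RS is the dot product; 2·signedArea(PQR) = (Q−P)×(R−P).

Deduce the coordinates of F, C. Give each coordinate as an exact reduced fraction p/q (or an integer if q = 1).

C = (-3, 55/9)
F = (-6, 13/2)

1. F_x = -6  [line -20·x + 6·y + -159 = 0 ∩ |FD|² = 45/4]
2. F_y = 13/2  [line -20·x + 6·y + -159 = 0 ∩ |FD|² = 45/4]
   → F = (-6, 13/2)
3. C_x = -3  [CE · FD = 68/3 ∩ 2·signedArea(CAD) = 68/3]
4. C_y = 55/9  [CE · FD = 68/3 ∩ 2·signedArea(CAD) = 68/3]
   → C = (-3, 55/9)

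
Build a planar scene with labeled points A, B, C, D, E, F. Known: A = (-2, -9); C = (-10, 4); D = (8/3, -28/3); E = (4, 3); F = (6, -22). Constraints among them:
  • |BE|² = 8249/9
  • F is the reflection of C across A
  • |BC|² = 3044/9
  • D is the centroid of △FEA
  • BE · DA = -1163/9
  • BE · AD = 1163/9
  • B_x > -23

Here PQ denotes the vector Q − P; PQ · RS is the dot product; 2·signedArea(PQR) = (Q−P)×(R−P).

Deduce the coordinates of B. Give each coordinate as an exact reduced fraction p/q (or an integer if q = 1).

1. B_x = -68/3  [line -14/3·x + 1/3·y + -1004/9 = 0 ∩ |BC|² = 3044/9]
2. B_y = 52/3  [line -14/3·x + 1/3·y + -1004/9 = 0 ∩ |BC|² = 3044/9]
   → B = (-68/3, 52/3)

B = (-68/3, 52/3)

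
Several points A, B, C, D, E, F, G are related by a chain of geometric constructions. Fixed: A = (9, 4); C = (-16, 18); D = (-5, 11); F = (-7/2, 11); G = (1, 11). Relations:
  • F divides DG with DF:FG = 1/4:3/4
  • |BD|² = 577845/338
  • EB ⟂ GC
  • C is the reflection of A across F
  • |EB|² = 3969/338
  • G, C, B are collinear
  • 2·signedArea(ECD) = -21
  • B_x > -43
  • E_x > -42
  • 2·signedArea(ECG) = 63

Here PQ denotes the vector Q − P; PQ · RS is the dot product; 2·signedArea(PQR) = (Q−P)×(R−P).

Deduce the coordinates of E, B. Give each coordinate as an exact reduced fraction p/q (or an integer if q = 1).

B = (-14299/338, 9745/338)
E = (-41, 32)

1. E_x = -41  [2·signedArea(ECG) = 63 ∩ 2·signedArea(ECD) = -21]
2. E_y = 32  [2·signedArea(ECG) = 63 ∩ 2·signedArea(ECD) = -21]
   → E = (-41, 32)
3. B_x = -14299/338  [G, C, B are collinear ∩ EB ⟂ GC]
4. B_y = 9745/338  [G, C, B are collinear ∩ EB ⟂ GC]
   → B = (-14299/338, 9745/338)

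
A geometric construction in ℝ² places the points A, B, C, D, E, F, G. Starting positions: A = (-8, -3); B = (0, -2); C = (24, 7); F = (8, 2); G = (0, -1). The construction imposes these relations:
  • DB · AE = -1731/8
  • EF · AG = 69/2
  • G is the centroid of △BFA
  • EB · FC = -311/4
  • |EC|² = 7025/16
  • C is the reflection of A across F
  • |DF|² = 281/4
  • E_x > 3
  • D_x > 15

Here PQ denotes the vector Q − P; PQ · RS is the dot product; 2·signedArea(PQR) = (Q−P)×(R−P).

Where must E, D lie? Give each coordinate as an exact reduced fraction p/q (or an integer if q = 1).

1. E_x = 4  [EF · AG = 69/2 ∩ EB · FC = -311/4]
2. E_y = 3/4  [EF · AG = 69/2 ∩ EB · FC = -311/4]
   → E = (4, 3/4)
3. D_x = 16  [line -12·x + -15/4·y + 1671/8 = 0 ∩ |DF|² = 281/4]
4. D_y = 9/2  [line -12·x + -15/4·y + 1671/8 = 0 ∩ |DF|² = 281/4]
   → D = (16, 9/2)

D = (16, 9/2)
E = (4, 3/4)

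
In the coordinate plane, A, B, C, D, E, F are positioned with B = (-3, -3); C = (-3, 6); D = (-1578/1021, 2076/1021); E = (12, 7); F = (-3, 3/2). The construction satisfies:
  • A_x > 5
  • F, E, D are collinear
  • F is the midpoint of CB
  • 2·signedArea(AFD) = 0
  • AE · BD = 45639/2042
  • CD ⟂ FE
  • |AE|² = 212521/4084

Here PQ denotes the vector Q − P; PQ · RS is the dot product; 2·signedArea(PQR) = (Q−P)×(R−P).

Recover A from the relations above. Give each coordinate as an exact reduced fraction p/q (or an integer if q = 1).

1. A_x = 5337/1021  [2·signedArea(AFD) = 0 ∩ AE · BD = 45639/2042]
2. A_y = 9223/2042  [2·signedArea(AFD) = 0 ∩ AE · BD = 45639/2042]
   → A = (5337/1021, 9223/2042)

A = (5337/1021, 9223/2042)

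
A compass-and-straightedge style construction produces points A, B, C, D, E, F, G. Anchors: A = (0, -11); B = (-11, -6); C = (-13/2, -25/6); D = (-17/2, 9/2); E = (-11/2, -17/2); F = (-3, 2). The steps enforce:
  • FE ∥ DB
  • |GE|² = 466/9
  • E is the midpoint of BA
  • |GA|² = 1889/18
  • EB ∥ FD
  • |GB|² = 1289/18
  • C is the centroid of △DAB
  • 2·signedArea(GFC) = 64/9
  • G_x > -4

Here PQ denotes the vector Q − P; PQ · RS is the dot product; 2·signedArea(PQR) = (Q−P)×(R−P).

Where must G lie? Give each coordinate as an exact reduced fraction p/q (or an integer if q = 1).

1. G_x = -23/6  [line 37/6·x + -7/2·y + 331/18 = 0 ∩ |GB|² = 1289/18]
2. G_y = -3/2  [line 37/6·x + -7/2·y + 331/18 = 0 ∩ |GB|² = 1289/18]
   → G = (-23/6, -3/2)

G = (-23/6, -3/2)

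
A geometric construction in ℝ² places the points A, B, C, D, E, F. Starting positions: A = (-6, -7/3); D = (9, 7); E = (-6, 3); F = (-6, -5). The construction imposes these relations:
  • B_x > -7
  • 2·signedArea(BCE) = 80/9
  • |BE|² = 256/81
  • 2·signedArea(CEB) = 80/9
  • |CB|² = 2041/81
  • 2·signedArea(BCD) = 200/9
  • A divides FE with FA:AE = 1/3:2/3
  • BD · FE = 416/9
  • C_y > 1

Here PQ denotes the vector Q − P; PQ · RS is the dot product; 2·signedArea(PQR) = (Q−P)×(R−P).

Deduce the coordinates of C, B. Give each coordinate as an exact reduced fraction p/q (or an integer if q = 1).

B = (-6, 11/9)
C = (-1, 5/3)

1. B_y = 11/9  [BD · FE = 416/9]
2. B_x = -6  [|BE|² = 256/81]
   → B = (-6, 11/9)
3. C_x = -1  [2·signedArea(CEB) = 80/9 ∩ 2·signedArea(BCD) = 200/9]
4. C_y = 5/3  [2·signedArea(CEB) = 80/9 ∩ 2·signedArea(BCD) = 200/9]
   → C = (-1, 5/3)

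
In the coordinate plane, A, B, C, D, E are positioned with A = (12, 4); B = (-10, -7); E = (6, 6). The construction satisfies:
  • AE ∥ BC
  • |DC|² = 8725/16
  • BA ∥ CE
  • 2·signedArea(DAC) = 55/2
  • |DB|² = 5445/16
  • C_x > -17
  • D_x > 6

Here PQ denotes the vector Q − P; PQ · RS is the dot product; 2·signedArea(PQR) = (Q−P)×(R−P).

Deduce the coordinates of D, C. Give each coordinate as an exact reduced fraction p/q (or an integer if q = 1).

C = (-16, -5)
D = (13/2, 5/4)

1. C_x = -16  [BA ∥ CE ∩ AE ∥ BC]
2. C_y = -5  [BA ∥ CE ∩ AE ∥ BC]
   → C = (-16, -5)
3. D_x = 13/2  [line 9·x + -28·y + -47/2 = 0 ∩ |DC|² = 8725/16]
4. D_y = 5/4  [line 9·x + -28·y + -47/2 = 0 ∩ |DC|² = 8725/16]
   → D = (13/2, 5/4)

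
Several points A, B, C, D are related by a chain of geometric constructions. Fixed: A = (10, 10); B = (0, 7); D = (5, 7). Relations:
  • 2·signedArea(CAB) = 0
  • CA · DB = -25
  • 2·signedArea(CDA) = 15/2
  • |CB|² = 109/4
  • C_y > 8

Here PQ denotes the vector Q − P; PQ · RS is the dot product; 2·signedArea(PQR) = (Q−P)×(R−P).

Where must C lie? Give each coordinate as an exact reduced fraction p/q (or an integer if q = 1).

1. C_x = 5  [2·signedArea(CAB) = 0 ∩ 2·signedArea(CDA) = 15/2]
2. C_y = 17/2  [2·signedArea(CAB) = 0 ∩ 2·signedArea(CDA) = 15/2]
   → C = (5, 17/2)

C = (5, 17/2)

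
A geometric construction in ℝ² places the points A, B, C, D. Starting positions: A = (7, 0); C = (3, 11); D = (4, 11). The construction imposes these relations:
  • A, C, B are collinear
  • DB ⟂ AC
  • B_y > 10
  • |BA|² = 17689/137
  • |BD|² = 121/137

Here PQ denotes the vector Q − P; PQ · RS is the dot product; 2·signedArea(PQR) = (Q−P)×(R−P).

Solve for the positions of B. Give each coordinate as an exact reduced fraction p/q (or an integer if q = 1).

1. B_x = 427/137  [A, C, B are collinear ∩ DB ⟂ AC]
2. B_y = 1463/137  [A, C, B are collinear ∩ DB ⟂ AC]
   → B = (427/137, 1463/137)

B = (427/137, 1463/137)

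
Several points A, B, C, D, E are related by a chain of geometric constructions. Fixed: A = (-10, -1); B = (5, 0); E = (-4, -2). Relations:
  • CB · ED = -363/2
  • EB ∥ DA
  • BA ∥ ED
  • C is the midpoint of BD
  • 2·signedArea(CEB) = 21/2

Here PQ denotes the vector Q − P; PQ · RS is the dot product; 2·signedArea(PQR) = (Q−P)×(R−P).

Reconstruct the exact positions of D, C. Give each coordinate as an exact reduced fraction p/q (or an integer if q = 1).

1. D_x = -19  [EB ∥ DA ∩ BA ∥ ED]
2. D_y = -3  [EB ∥ DA ∩ BA ∥ ED]
   → D = (-19, -3)
3. C_x = -7  [C is the midpoint of BD]
4. C_y = -3/2  [C is the midpoint of BD]
   → C = (-7, -3/2)

C = (-7, -3/2)
D = (-19, -3)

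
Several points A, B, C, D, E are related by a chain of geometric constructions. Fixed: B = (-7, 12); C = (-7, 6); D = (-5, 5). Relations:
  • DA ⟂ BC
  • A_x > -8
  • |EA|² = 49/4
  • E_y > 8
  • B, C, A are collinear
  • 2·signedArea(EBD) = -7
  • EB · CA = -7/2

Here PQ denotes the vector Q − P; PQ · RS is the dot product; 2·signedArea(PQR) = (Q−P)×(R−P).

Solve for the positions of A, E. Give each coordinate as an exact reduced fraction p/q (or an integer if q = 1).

1. A_x = -7  [B, C, A are collinear ∩ DA ⟂ BC]
2. A_y = 5  [B, C, A are collinear ∩ DA ⟂ BC]
   → A = (-7, 5)
3. E_x = -7  [EB · CA = -7/2 ∩ 2·signedArea(EBD) = -7]
4. E_y = 17/2  [EB · CA = -7/2 ∩ 2·signedArea(EBD) = -7]
   → E = (-7, 17/2)

A = (-7, 5)
E = (-7, 17/2)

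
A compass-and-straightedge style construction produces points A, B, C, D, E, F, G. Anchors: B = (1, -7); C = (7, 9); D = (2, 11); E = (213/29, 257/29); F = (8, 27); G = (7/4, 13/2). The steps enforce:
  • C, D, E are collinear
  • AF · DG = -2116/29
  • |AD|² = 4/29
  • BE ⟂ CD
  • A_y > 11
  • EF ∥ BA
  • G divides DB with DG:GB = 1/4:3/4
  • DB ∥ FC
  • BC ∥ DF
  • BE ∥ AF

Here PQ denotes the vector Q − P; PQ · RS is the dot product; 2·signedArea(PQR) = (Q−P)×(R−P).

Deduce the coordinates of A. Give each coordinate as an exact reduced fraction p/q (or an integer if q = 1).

1. A_x = 48/29  [BE ∥ AF ∩ EF ∥ BA]
2. A_y = 323/29  [BE ∥ AF ∩ EF ∥ BA]
   → A = (48/29, 323/29)

A = (48/29, 323/29)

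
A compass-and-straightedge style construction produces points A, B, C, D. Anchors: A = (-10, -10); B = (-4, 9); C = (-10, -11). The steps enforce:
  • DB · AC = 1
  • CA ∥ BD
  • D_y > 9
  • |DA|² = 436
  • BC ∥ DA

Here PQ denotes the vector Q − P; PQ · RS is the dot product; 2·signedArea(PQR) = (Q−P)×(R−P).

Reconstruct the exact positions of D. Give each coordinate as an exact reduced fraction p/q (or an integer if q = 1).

1. D_x = -4  [BC ∥ DA ∩ CA ∥ BD]
2. D_y = 10  [BC ∥ DA ∩ CA ∥ BD]
   → D = (-4, 10)

D = (-4, 10)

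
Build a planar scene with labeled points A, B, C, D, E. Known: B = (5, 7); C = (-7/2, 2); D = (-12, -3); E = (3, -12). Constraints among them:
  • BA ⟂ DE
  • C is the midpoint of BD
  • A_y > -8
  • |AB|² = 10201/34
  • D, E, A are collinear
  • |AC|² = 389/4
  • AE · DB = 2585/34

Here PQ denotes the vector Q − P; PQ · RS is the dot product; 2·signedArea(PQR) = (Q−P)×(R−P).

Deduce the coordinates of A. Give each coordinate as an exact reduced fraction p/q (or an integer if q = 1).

1. A_x = -133/34  [D, E, A are collinear ∩ BA ⟂ DE]
2. A_y = -267/34  [D, E, A are collinear ∩ BA ⟂ DE]
   → A = (-133/34, -267/34)

A = (-133/34, -267/34)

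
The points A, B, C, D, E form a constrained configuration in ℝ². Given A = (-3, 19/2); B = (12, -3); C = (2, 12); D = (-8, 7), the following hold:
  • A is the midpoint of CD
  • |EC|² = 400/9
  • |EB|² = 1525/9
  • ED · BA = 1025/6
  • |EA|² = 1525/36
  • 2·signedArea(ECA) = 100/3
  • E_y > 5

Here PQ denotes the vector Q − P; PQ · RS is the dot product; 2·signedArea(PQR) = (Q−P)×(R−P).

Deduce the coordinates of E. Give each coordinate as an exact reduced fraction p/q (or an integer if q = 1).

1. E_x = 2  [ED · BA = 1025/6 ∩ 2·signedArea(ECA) = 100/3]
2. E_y = 16/3  [ED · BA = 1025/6 ∩ 2·signedArea(ECA) = 100/3]
   → E = (2, 16/3)

E = (2, 16/3)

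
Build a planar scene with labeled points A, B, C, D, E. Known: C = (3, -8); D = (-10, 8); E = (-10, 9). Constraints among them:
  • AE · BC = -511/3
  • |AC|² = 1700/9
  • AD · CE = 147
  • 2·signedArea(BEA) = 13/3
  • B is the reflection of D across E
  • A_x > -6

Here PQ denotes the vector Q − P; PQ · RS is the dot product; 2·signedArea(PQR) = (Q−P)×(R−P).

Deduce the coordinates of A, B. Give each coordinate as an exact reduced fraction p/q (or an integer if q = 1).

1. B_x = -10  [B is the reflection of D across E]
2. B_y = 10  [B is the reflection of D across E]
   → B = (-10, 10)
3. A_x = -17/3  [AE · BC = -511/3 ∩ AD · CE = 147]
4. A_y = 8/3  [AE · BC = -511/3 ∩ AD · CE = 147]
   → A = (-17/3, 8/3)

A = (-17/3, 8/3)
B = (-10, 10)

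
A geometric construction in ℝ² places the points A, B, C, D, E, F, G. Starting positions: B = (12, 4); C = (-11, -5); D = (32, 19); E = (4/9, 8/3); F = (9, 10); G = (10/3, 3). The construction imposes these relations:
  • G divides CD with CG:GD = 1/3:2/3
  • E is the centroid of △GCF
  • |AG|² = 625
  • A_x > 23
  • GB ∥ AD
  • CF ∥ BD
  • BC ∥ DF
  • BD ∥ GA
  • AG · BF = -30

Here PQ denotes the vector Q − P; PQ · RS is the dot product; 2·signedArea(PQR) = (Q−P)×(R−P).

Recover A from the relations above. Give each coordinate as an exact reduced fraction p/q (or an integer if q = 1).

A = (70/3, 18)

1. A_x = 70/3  [GB ∥ AD ∩ BD ∥ GA]
2. A_y = 18  [GB ∥ AD ∩ BD ∥ GA]
   → A = (70/3, 18)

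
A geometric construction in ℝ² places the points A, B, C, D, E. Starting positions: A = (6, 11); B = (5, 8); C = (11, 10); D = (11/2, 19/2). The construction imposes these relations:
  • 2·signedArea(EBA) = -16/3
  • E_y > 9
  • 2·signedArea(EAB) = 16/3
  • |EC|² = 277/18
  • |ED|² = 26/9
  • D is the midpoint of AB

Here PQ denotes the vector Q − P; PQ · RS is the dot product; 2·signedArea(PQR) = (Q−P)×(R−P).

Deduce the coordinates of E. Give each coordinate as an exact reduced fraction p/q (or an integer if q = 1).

1. E_x = 43/6  [line -3·x + 1·y + 37/3 = 0 ∩ |ED|² = 26/9]
2. E_y = 55/6  [line -3·x + 1·y + 37/3 = 0 ∩ |ED|² = 26/9]
   → E = (43/6, 55/6)

E = (43/6, 55/6)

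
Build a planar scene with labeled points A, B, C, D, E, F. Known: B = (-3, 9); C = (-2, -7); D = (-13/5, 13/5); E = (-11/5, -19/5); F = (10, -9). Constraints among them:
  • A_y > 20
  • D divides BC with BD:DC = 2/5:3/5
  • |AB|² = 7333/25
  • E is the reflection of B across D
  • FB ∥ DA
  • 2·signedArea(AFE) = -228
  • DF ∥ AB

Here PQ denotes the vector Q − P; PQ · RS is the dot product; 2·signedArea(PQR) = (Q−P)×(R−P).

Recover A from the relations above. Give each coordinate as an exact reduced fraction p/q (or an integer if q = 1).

A = (-78/5, 103/5)

1. A_x = -78/5  [DF ∥ AB ∩ FB ∥ DA]
2. A_y = 103/5  [DF ∥ AB ∩ FB ∥ DA]
   → A = (-78/5, 103/5)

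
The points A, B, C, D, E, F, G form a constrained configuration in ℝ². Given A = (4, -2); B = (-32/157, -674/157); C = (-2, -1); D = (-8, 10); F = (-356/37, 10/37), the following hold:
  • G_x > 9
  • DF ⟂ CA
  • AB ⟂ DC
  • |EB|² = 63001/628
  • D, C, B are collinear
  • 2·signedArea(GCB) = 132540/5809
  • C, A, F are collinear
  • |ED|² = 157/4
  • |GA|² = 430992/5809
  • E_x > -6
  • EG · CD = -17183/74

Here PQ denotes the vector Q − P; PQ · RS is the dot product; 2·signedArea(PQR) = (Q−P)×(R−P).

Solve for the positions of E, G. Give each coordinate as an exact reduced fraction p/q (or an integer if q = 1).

E = (-5, 9/2)
G = (53524/5809, -51446/5809)

1. G_x = 53524/5809  [line 517/157·x + 282/157·y + -83848/5809 = 0 ∩ |GA|² = 430992/5809]
2. G_y = -51446/5809  [line 517/157·x + 282/157·y + -83848/5809 = 0 ∩ |GA|² = 430992/5809]
   → G = (53524/5809, -51446/5809)
3. E_x = -5  [line 6·x + -11·y + 159/2 = 0 ∩ |EB|² = 63001/628]
4. E_y = 9/2  [line 6·x + -11·y + 159/2 = 0 ∩ |EB|² = 63001/628]
   → E = (-5, 9/2)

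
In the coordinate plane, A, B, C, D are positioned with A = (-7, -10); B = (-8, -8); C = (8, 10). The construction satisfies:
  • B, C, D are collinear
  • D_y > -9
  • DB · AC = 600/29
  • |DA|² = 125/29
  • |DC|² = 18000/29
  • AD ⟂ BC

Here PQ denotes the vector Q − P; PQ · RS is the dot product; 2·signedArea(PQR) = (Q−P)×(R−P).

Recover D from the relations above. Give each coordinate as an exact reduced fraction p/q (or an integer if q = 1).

1. D_x = -248/29  [B, C, D are collinear ∩ AD ⟂ BC]
2. D_y = -250/29  [B, C, D are collinear ∩ AD ⟂ BC]
   → D = (-248/29, -250/29)

D = (-248/29, -250/29)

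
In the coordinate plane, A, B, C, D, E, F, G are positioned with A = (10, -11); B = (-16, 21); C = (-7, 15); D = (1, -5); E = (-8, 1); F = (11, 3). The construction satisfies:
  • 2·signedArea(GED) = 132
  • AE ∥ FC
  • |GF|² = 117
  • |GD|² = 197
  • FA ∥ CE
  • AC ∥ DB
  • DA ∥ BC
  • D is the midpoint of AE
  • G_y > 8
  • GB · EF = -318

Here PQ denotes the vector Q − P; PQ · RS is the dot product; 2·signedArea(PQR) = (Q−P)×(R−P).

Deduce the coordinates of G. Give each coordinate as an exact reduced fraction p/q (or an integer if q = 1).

1. G_x = 2  [GB · EF = -318 ∩ 2·signedArea(GED) = 132]
2. G_y = 9  [GB · EF = -318 ∩ 2·signedArea(GED) = 132]
   → G = (2, 9)

G = (2, 9)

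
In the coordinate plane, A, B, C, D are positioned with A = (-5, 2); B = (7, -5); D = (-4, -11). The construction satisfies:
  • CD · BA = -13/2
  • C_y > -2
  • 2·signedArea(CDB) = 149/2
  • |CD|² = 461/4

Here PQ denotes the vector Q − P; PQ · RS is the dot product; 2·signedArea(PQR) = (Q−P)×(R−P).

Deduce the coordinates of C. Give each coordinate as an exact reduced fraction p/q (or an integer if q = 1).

1. C_x = 1  [2·signedArea(CDB) = 149/2 ∩ CD · BA = -13/2]
2. C_y = -3/2  [2·signedArea(CDB) = 149/2 ∩ CD · BA = -13/2]
   → C = (1, -3/2)

C = (1, -3/2)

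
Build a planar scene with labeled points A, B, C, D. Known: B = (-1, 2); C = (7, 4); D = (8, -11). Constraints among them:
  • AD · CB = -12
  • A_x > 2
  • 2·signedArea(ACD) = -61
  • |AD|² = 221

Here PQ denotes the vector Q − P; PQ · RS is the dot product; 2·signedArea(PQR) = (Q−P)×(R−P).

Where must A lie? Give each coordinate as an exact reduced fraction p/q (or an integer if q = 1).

1. A_x = 3  [AD · CB = -12 ∩ 2·signedArea(ACD) = -61]
2. A_y = 3  [AD · CB = -12 ∩ 2·signedArea(ACD) = -61]
   → A = (3, 3)

A = (3, 3)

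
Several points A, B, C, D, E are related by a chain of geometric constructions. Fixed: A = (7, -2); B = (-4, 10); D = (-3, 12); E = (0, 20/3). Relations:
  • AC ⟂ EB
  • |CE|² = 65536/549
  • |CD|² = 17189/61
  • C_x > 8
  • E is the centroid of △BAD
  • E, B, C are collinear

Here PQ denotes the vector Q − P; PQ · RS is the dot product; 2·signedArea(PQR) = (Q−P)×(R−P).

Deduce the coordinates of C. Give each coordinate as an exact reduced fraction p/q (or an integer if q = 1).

1. C_x = 512/61  [E, B, C are collinear ∩ AC ⟂ EB]
2. C_y = -20/61  [E, B, C are collinear ∩ AC ⟂ EB]
   → C = (512/61, -20/61)

C = (512/61, -20/61)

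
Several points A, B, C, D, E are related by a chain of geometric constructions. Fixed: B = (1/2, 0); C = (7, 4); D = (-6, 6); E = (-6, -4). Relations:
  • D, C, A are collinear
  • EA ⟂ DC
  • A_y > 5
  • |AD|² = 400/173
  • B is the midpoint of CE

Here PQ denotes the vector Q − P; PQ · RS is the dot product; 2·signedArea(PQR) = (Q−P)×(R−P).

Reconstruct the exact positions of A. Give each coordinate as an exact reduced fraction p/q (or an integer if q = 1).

1. A_x = -778/173  [D, C, A are collinear ∩ EA ⟂ DC]
2. A_y = 998/173  [D, C, A are collinear ∩ EA ⟂ DC]
   → A = (-778/173, 998/173)

A = (-778/173, 998/173)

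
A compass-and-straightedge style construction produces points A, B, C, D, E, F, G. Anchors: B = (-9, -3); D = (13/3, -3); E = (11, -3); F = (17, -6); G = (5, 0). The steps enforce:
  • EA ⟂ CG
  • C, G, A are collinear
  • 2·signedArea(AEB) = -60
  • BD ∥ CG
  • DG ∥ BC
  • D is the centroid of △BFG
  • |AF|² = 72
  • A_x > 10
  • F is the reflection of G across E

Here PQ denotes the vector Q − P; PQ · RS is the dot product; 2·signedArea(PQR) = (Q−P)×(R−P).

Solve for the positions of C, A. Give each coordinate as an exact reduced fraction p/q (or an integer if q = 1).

1. C_x = -25/3  [BD ∥ CG ∩ DG ∥ BC]
2. C_y = 0  [BD ∥ CG ∩ DG ∥ BC]
   → C = (-25/3, 0)
3. A_x = 11  [C, G, A are collinear ∩ EA ⟂ CG]
4. A_y = 0  [C, G, A are collinear ∩ EA ⟂ CG]
   → A = (11, 0)

A = (11, 0)
C = (-25/3, 0)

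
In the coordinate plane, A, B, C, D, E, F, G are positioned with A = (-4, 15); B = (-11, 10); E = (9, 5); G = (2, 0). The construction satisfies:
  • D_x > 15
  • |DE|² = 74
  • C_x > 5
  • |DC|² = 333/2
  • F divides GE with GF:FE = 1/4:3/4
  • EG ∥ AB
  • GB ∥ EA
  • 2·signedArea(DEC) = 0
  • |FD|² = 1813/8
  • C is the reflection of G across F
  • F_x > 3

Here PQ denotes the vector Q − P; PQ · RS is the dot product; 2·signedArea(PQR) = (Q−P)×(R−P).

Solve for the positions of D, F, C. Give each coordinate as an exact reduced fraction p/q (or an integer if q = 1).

C = (11/2, 5/2)
D = (16, 10)
F = (15/4, 5/4)

1. F_x = 15/4  [F divides GE with GF:FE = 1/4:3/4]
2. F_y = 5/4  [F divides GE with GF:FE = 1/4:3/4]
   → F = (15/4, 5/4)
3. C_x = 11/2  [C is the reflection of G across F]
4. C_y = 5/2  [C is the reflection of G across F]
   → C = (11/2, 5/2)
5. D_x = 16  [line 5/2·x + -7/2·y + -5 = 0 ∩ |DC|² = 333/2]
6. D_y = 10  [line 5/2·x + -7/2·y + -5 = 0 ∩ |DC|² = 333/2]
   → D = (16, 10)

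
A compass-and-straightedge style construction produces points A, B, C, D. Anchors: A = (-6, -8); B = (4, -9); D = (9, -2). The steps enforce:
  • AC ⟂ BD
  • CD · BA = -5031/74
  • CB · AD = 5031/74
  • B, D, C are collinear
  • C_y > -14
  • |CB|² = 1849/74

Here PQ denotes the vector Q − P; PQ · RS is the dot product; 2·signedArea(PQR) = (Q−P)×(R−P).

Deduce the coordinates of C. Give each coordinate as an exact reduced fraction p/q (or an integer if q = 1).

C = (81/74, -967/74)

1. C_x = 81/74  [B, D, C are collinear ∩ AC ⟂ BD]
2. C_y = -967/74  [B, D, C are collinear ∩ AC ⟂ BD]
   → C = (81/74, -967/74)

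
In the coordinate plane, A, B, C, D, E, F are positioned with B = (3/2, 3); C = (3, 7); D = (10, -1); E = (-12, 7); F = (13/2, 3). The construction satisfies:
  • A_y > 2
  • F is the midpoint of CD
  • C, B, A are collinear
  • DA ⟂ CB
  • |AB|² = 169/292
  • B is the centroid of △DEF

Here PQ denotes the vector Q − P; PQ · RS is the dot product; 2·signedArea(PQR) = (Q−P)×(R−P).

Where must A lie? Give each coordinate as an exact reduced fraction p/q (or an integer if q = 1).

1. A_x = 90/73  [C, B, A are collinear ∩ DA ⟂ CB]
2. A_y = 167/73  [C, B, A are collinear ∩ DA ⟂ CB]
   → A = (90/73, 167/73)

A = (90/73, 167/73)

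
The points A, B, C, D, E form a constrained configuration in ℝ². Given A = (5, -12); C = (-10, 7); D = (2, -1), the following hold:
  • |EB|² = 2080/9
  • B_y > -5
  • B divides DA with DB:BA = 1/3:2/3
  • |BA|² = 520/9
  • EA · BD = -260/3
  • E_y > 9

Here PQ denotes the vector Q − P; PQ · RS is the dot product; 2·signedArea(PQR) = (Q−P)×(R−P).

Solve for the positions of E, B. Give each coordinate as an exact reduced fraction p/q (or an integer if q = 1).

1. B_x = 3  [B divides DA with DB:BA = 1/3:2/3]
2. B_y = -14/3  [B divides DA with DB:BA = 1/3:2/3]
   → B = (3, -14/3)
3. E_x = -1  [line 1·x + -11/3·y + 113/3 = 0 ∩ |EB|² = 2080/9]
4. E_y = 10  [line 1·x + -11/3·y + 113/3 = 0 ∩ |EB|² = 2080/9]
   → E = (-1, 10)

B = (3, -14/3)
E = (-1, 10)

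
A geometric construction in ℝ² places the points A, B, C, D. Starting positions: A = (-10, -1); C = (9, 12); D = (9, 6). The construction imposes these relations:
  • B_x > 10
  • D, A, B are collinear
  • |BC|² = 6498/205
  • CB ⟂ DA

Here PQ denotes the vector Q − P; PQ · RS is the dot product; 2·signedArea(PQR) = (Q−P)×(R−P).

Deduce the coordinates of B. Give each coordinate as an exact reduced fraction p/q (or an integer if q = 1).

1. B_x = 2244/205  [D, A, B are collinear ∩ CB ⟂ DA]
2. B_y = 1377/205  [D, A, B are collinear ∩ CB ⟂ DA]
   → B = (2244/205, 1377/205)

B = (2244/205, 1377/205)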